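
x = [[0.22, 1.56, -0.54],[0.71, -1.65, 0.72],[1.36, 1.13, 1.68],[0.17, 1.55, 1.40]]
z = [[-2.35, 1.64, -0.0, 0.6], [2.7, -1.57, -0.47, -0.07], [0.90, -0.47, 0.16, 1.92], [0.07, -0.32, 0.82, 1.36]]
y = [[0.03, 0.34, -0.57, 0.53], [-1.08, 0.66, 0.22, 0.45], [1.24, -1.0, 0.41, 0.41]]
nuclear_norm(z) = 7.61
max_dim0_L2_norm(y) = 1.64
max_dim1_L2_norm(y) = 1.7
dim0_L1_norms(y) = [2.35, 2.0, 1.2, 1.39]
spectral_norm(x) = 3.23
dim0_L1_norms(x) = [2.46, 5.89, 4.34]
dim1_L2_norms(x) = [1.67, 1.94, 2.44, 2.1]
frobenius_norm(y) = 2.33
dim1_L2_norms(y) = [0.85, 1.36, 1.7]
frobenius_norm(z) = 5.09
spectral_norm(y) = 2.05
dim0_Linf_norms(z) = [2.7, 1.64, 0.82, 1.92]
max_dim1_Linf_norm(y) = 1.24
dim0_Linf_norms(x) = [1.36, 1.65, 1.68]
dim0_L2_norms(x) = [1.56, 2.97, 2.36]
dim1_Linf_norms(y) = [0.57, 1.08, 1.24]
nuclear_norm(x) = 6.45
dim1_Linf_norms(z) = [2.35, 2.7, 1.92, 1.36]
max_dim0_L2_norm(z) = 3.69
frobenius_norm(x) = 4.11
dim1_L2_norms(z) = [2.93, 3.16, 2.18, 1.62]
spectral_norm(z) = 4.37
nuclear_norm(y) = 3.62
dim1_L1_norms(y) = [1.47, 2.41, 3.06]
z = x @ y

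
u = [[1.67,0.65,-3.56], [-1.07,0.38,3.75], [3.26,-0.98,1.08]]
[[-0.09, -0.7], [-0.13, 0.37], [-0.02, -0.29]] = u @ [[-0.05, -0.18], [-0.18, -0.23], [-0.03, 0.07]]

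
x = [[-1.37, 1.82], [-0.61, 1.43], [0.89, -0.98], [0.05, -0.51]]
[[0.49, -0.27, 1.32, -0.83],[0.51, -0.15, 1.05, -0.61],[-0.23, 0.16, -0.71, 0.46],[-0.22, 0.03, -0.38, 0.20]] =x @ [[0.25, 0.13, 0.03, 0.09], [0.46, -0.05, 0.75, -0.39]]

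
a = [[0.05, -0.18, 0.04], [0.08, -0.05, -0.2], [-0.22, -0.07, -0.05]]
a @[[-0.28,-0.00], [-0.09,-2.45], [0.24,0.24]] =[[0.01,0.45], [-0.07,0.07], [0.06,0.16]]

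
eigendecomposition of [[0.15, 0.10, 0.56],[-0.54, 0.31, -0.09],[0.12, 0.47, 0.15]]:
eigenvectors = [[0.64+0.00j, -0.22-0.50j, (-0.22+0.5j)], [0.46+0.00j, 0.66+0.00j, (0.66-0j)], [(-0.62+0j), (0.19-0.47j), 0.19+0.47j]]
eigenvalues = [(-0.32+0j), (0.47+0.48j), (0.47-0.48j)]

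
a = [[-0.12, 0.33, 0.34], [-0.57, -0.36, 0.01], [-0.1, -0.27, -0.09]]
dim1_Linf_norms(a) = [0.34, 0.57, 0.27]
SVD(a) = [[0.28, 0.89, 0.36],  [-0.89, 0.38, -0.27],  [-0.37, -0.24, 0.90]] @ diag([0.7307834325738105, 0.4978328054263905, 0.05116710385519398]) @ [[0.7, 0.70, 0.16], [-0.6, 0.45, 0.66], [0.39, -0.56, 0.73]]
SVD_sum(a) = [[0.14,  0.14,  0.03], [-0.45,  -0.45,  -0.11], [-0.19,  -0.19,  -0.04]] + [[-0.27, 0.2, 0.29], [-0.11, 0.08, 0.13], [0.07, -0.05, -0.08]] + [[0.01, -0.01, 0.01], [-0.01, 0.01, -0.01], [0.02, -0.03, 0.03]]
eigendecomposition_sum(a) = [[(-0.06+0.25j),0.17+0.15j,(0.16-0.03j)], [-0.28-0.10j,-0.18+0.18j,(0.02+0.19j)], [(-0.06-0.14j),-0.13-0.01j,-0.06+0.07j]] + [[(-0.06-0.25j), (0.17-0.15j), 0.16+0.03j],[(-0.28+0.1j), -0.18-0.18j, 0.02-0.19j],[(-0.06+0.14j), (-0.13+0.01j), (-0.06-0.07j)]] + [[0.01+0.00j, -0.01-0.00j, (0.02-0j)], [(-0.01-0j), 0.01+0.00j, -0.03+0.00j], [(0.02+0j), (-0.01-0j), 0.04-0.00j]]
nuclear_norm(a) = 1.28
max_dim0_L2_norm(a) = 0.59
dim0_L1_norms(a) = [0.79, 0.96, 0.44]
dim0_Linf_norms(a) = [0.57, 0.36, 0.34]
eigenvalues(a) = [(-0.31+0.5j), (-0.31-0.5j), (0.05+0j)]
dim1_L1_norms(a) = [0.79, 0.94, 0.46]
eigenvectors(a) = [[0.06+0.61j, 0.06-0.61j, (0.41+0j)],[-0.70+0.00j, (-0.7-0j), (-0.54+0j)],[-0.24-0.26j, (-0.24+0.26j), 0.73+0.00j]]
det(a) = 0.02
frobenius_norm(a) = 0.89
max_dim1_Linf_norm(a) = 0.57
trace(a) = -0.57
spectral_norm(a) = 0.73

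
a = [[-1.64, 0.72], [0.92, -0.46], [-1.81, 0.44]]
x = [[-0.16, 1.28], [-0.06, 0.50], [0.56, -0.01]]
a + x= [[-1.80, 2.00], [0.86, 0.04], [-1.25, 0.43]]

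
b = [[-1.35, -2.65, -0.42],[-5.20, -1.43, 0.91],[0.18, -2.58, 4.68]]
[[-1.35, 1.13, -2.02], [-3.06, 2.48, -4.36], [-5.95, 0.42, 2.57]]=b @ [[0.27, -0.42, 0.89], [0.53, -0.21, 0.21], [-0.99, -0.01, 0.63]]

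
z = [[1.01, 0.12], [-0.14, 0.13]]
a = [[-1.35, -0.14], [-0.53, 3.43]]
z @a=[[-1.43, 0.27], [0.12, 0.47]]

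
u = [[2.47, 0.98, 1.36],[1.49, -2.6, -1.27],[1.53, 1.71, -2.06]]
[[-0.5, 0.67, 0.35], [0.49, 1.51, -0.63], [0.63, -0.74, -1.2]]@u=[[0.3, -1.63, -2.25], [2.50, -4.52, 0.05], [-1.38, 0.49, 4.27]]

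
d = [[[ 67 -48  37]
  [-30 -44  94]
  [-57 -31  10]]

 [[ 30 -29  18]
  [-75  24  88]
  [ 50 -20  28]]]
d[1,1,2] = 88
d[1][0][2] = 18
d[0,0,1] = -48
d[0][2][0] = -57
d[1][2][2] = 28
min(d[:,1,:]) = -75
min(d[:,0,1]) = -48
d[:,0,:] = [[67, -48, 37], [30, -29, 18]]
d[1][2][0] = 50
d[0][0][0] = 67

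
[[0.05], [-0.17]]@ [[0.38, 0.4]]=[[0.02, 0.02],  [-0.06, -0.07]]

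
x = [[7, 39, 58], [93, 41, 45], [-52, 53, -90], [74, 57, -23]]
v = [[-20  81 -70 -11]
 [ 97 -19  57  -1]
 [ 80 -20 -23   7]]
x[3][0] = 74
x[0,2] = 58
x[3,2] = -23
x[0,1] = 39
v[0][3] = -11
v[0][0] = -20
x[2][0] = -52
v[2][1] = -20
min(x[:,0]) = -52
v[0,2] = -70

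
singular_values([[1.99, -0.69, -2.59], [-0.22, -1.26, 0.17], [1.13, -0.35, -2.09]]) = [4.1, 1.29, 0.31]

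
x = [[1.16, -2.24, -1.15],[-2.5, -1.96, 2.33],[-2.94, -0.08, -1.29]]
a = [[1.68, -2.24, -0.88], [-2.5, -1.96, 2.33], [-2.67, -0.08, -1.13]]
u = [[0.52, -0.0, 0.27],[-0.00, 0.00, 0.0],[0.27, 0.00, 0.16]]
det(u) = 0.00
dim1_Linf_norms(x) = [2.24, 2.5, 2.94]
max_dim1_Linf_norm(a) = 2.67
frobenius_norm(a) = 5.71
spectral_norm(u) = 0.66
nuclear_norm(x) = 9.77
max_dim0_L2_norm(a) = 4.03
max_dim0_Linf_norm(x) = 2.94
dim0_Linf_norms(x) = [2.94, 2.24, 2.33]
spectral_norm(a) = 4.30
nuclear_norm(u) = 0.68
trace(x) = -2.09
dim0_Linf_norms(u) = [0.52, 0.0, 0.27]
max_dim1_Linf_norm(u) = 0.52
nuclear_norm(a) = 9.54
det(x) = 32.11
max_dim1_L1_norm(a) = 6.79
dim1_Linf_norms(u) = [0.52, 0.0, 0.27]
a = x + u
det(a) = 28.73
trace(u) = 0.68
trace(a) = -1.41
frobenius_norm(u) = 0.66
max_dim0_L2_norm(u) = 0.59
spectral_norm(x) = 4.30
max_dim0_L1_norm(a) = 6.85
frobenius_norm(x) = 5.79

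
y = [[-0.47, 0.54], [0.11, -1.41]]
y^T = [[-0.47, 0.11], [0.54, -1.41]]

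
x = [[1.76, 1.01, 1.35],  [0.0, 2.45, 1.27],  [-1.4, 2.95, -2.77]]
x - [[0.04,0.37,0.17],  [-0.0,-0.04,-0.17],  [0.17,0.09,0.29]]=[[1.72,0.64,1.18], [0.0,2.49,1.44], [-1.57,2.86,-3.06]]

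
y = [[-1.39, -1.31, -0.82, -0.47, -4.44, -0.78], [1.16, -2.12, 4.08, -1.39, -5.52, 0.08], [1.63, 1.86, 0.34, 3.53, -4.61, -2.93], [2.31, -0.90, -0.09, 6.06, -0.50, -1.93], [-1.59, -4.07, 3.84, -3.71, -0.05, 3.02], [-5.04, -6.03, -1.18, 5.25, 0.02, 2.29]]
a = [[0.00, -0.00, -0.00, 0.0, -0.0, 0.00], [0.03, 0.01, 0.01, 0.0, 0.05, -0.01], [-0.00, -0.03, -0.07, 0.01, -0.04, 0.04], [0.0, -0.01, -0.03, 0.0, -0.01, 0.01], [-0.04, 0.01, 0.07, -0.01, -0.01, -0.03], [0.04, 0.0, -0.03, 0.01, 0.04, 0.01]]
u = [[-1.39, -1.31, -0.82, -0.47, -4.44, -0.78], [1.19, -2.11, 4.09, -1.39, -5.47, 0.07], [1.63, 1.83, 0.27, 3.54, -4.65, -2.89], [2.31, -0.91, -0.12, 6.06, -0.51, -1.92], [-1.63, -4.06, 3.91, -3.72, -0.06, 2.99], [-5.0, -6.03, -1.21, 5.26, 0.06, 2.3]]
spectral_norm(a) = 0.13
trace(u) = 5.07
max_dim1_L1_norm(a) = 0.19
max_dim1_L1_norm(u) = 19.86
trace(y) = 5.13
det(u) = 1928.15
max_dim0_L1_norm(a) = 0.21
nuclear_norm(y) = 36.36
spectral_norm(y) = 10.62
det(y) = 1916.62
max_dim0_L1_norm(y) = 20.41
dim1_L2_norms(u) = [4.99, 7.38, 6.97, 6.84, 7.56, 9.79]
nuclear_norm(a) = 0.24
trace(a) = -0.06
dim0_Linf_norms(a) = [0.04, 0.03, 0.07, 0.01, 0.05, 0.04]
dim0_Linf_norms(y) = [5.04, 6.03, 4.08, 6.06, 5.52, 3.02]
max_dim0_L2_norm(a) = 0.11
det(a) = 0.00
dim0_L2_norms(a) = [0.06, 0.03, 0.11, 0.02, 0.08, 0.05]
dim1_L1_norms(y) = [9.21, 14.35, 14.9, 11.79, 16.28, 19.81]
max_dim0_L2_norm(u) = 9.64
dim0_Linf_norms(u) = [5.0, 6.03, 4.09, 6.06, 5.47, 2.99]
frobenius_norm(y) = 18.11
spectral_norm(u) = 10.63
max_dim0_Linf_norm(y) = 6.06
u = a + y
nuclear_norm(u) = 36.35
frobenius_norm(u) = 18.10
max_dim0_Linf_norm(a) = 0.07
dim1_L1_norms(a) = [0.0, 0.11, 0.19, 0.06, 0.17, 0.13]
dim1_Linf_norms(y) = [4.44, 5.52, 4.61, 6.06, 4.07, 6.03]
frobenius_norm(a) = 0.16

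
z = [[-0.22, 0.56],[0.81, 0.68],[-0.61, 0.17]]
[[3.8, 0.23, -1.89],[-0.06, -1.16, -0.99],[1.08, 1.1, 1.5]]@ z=[[0.5,  1.96], [-0.32,  -0.99], [-0.26,  1.61]]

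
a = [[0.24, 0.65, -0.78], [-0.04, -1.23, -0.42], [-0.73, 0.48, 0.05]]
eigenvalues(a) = [(0.92+0j), (-0.93+0.4j), (-0.93-0.4j)]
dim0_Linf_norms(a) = [0.73, 1.23, 0.78]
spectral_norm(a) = 1.48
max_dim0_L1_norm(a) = 2.36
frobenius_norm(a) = 1.88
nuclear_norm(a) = 3.10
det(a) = 0.95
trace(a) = -0.94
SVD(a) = [[0.4, 0.88, 0.24], [-0.84, 0.25, 0.49], [0.37, -0.40, 0.84]] @ diag([1.4768497665961118, 0.9537663401755332, 0.674125014558264]) @ [[-0.1, 0.99, 0.04], [0.52, 0.08, -0.85], [-0.85, -0.06, -0.52]]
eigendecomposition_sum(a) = [[(0.53-0j), 0.05+0.00j, -0.50-0.00j], [(0.07-0j), 0.01+0.00j, (-0.07-0j)], [-0.41+0.00j, -0.04+0.00j, (0.38+0j)]] + [[(-0.15+0.2j), 0.30+0.62j, -0.14+0.37j], [-0.05-0.22j, -0.62-0.16j, (-0.18-0.32j)], [-0.16+0.19j, (0.26+0.65j), (-0.17+0.36j)]] + [[-0.15-0.20j, (0.3-0.62j), -0.14-0.37j], [(-0.05+0.22j), (-0.62+0.16j), -0.18+0.32j], [(-0.16-0.19j), 0.26-0.65j, (-0.17-0.36j)]]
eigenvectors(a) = [[0.79+0.00j, (-0.59+0.04j), -0.59-0.04j], [(0.1+0j), 0.32-0.44j, (0.32+0.44j)], [-0.60+0.00j, -0.60+0.00j, -0.60-0.00j]]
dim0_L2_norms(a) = [0.77, 1.47, 0.89]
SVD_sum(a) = [[-0.06, 0.59, 0.02], [0.12, -1.23, -0.05], [-0.05, 0.55, 0.02]] + [[0.44, 0.07, -0.72], [0.12, 0.02, -0.2], [-0.20, -0.03, 0.32]] + [[-0.14, -0.01, -0.09], [-0.28, -0.02, -0.17], [-0.48, -0.03, -0.30]]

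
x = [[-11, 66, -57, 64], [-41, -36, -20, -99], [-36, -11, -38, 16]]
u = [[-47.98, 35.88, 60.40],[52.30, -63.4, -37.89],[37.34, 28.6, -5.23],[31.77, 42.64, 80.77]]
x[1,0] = -41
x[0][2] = -57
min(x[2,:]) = -38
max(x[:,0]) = -11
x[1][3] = -99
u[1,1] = -63.4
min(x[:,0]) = -41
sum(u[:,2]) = 98.05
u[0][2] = 60.4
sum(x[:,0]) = -88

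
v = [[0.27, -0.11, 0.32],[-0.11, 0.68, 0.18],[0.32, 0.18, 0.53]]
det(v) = -0.00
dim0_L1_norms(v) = [0.7, 0.97, 1.03]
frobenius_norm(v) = 1.05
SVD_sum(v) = [[0.06, 0.15, 0.16], [0.15, 0.36, 0.38], [0.16, 0.38, 0.40]] + [[0.21,-0.26,0.16], [-0.26,0.32,-0.20], [0.16,-0.20,0.13]] + [[-0.00, -0.00, 0.00], [-0.00, -0.0, 0.0], [0.0, 0.0, -0.0]]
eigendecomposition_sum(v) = [[-0.00, -0.0, 0.0], [-0.00, -0.00, 0.0], [0.0, 0.00, -0.0]] + [[0.21, -0.26, 0.16], [-0.26, 0.32, -0.20], [0.16, -0.20, 0.13]] + [[0.06,  0.15,  0.16], [0.15,  0.36,  0.38], [0.16,  0.38,  0.4]]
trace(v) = 1.48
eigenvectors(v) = [[0.78, 0.57, 0.27], [0.28, -0.70, 0.66], [-0.56, 0.44, 0.7]]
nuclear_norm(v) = 1.48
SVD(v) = [[-0.27,0.57,-0.78], [-0.66,-0.70,-0.28], [-0.7,0.44,0.56]] @ diag([0.8249098119401528, 0.6553805900631622, 0.0002904020033147121]) @ [[-0.27,-0.66,-0.70], [0.57,-0.7,0.44], [0.78,0.28,-0.56]]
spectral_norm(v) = 0.82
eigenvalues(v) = [-0.0, 0.66, 0.82]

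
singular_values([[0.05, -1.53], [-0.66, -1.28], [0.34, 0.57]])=[2.13, 0.57]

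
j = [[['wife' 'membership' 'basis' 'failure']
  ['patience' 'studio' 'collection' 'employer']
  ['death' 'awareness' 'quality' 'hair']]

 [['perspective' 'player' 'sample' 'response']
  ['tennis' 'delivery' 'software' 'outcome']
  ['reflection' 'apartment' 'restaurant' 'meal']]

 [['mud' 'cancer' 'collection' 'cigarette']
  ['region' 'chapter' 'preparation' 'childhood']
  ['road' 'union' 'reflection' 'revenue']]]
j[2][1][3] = 'childhood'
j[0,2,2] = 'quality'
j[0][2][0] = 'death'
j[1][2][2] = 'restaurant'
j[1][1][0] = 'tennis'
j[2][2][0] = 'road'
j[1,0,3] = 'response'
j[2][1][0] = 'region'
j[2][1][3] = 'childhood'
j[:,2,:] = [['death', 'awareness', 'quality', 'hair'], ['reflection', 'apartment', 'restaurant', 'meal'], ['road', 'union', 'reflection', 'revenue']]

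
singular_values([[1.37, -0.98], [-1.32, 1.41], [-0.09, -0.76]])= [2.59, 0.66]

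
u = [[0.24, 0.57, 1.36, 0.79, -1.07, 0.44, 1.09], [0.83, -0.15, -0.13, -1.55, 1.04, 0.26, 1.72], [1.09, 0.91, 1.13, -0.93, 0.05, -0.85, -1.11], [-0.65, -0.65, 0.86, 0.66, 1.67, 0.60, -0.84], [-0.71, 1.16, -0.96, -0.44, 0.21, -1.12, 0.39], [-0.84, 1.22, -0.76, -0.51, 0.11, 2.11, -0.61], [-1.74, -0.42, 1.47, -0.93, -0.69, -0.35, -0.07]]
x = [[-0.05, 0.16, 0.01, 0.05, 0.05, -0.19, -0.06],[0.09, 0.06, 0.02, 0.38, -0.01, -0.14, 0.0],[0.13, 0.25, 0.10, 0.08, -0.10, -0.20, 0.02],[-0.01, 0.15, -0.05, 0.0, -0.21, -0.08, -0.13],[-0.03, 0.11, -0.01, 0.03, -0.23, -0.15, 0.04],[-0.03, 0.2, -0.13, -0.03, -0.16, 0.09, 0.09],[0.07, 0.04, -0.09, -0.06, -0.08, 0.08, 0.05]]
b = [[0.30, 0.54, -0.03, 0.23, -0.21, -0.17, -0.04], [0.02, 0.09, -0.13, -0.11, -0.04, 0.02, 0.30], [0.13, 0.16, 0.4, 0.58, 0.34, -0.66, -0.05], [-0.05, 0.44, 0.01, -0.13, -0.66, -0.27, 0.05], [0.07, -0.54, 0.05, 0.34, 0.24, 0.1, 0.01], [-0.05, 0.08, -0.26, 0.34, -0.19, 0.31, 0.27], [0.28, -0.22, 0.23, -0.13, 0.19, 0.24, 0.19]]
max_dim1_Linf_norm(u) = 2.11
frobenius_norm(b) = 1.91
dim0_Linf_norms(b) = [0.3, 0.54, 0.4, 0.58, 0.66, 0.66, 0.3]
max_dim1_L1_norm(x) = 0.88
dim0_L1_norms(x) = [0.41, 0.97, 0.41, 0.63, 0.84, 0.93, 0.39]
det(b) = 0.01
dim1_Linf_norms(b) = [0.54, 0.3, 0.66, 0.66, 0.54, 0.34, 0.28]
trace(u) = 4.13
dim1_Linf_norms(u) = [1.36, 1.72, 1.13, 1.67, 1.16, 2.11, 1.74]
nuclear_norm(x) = 1.86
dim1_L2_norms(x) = [0.27, 0.42, 0.38, 0.3, 0.3, 0.32, 0.18]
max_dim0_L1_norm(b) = 2.07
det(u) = -411.02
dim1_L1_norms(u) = [5.56, 5.68, 6.07, 5.93, 4.99, 6.16, 5.67]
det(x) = -0.00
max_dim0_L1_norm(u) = 6.67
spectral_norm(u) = 3.06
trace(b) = 1.40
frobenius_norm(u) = 6.61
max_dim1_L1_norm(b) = 2.32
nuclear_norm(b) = 4.30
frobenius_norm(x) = 0.84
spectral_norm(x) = 0.60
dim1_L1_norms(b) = [1.52, 0.71, 2.32, 1.61, 1.35, 1.5, 1.48]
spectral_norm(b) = 1.21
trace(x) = 0.02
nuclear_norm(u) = 17.07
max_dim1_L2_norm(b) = 1.05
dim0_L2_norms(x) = [0.19, 0.41, 0.2, 0.4, 0.38, 0.37, 0.18]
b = u @ x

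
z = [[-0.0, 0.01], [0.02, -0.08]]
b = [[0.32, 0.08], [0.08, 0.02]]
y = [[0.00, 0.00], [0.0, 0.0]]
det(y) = 0.00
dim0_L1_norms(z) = [0.02, 0.09]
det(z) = -0.00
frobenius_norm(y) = 0.00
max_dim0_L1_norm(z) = 0.09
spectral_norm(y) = 0.00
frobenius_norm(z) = 0.08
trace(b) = 0.34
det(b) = 0.00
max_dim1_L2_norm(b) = 0.33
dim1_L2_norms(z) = [0.01, 0.08]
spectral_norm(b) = 0.34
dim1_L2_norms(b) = [0.33, 0.08]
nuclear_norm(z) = 0.09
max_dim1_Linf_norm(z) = 0.08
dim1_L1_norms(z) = [0.01, 0.1]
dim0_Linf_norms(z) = [0.02, 0.08]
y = z @ b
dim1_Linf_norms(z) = [0.01, 0.08]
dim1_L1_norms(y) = [0.0, 0.0]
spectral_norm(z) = 0.08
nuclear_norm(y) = 0.00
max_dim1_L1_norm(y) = 0.0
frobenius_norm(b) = 0.34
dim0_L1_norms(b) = [0.4, 0.1]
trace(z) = -0.08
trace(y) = 0.00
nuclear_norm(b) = 0.34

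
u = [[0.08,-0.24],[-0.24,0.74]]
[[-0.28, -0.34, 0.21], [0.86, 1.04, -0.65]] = u@[[0.89, 0.14, -0.92], [1.45, 1.45, -1.18]]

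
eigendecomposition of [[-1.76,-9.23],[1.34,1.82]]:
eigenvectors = [[0.93+0.00j, 0.93-0.00j], [(-0.18-0.31j), -0.18+0.31j]]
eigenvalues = [(0.03+3.03j), (0.03-3.03j)]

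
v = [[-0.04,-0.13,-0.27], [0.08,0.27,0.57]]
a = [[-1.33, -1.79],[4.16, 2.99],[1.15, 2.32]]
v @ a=[[-0.8,-0.94], [1.67,1.99]]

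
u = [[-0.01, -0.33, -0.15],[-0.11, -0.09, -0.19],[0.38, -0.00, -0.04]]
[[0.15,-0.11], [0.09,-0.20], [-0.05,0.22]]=u @ [[-0.15, 0.64], [-0.33, 0.01], [-0.25, 0.67]]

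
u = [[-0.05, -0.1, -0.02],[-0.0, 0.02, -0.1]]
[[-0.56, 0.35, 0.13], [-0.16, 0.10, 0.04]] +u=[[-0.61,0.25,0.11], [-0.16,0.12,-0.06]]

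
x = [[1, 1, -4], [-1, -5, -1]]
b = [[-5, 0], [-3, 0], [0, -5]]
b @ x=[[-5, -5, 20], [-3, -3, 12], [5, 25, 5]]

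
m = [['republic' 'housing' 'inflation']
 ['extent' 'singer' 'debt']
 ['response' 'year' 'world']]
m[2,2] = 'world'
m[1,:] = ['extent', 'singer', 'debt']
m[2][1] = 'year'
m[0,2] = 'inflation'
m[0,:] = ['republic', 'housing', 'inflation']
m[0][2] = 'inflation'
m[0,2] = 'inflation'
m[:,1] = ['housing', 'singer', 'year']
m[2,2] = 'world'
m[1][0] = 'extent'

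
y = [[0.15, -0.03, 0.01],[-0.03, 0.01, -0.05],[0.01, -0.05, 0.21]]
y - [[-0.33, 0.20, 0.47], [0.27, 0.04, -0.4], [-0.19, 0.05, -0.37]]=[[0.48, -0.23, -0.46],[-0.30, -0.03, 0.35],[0.2, -0.1, 0.58]]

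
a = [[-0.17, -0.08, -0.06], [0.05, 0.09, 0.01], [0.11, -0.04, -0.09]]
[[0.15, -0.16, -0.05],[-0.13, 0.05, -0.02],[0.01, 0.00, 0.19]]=a@[[-0.32, 0.64, 0.86],[-1.24, 0.09, -0.67],[-0.00, 0.72, -0.75]]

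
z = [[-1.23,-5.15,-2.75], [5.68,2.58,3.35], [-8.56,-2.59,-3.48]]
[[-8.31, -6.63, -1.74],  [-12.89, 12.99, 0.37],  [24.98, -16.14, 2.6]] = z @ [[-4.31, 0.99, -1.15], [1.35, -0.21, -0.83], [2.42, 2.36, 2.7]]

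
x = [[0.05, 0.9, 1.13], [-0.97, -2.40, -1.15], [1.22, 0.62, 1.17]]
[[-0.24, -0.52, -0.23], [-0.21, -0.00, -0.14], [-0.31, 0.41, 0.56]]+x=[[-0.19,0.38,0.90],  [-1.18,-2.4,-1.29],  [0.91,1.03,1.73]]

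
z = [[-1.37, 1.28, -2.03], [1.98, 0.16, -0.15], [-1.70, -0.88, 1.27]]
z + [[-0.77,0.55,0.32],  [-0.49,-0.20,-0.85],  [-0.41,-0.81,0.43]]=[[-2.14, 1.83, -1.71], [1.49, -0.04, -1.00], [-2.11, -1.69, 1.70]]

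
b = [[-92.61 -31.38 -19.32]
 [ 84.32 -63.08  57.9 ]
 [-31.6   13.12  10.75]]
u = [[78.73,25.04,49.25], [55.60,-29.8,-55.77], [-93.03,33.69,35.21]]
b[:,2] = [-19.32, 57.9, 10.75]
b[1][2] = 57.9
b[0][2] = -19.32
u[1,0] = 55.6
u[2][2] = 35.21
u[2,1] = 33.69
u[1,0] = 55.6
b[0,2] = -19.32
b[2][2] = 10.75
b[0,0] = -92.61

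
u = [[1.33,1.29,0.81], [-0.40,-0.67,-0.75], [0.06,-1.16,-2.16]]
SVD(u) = [[-0.57, -0.77, -0.29], [0.35, 0.10, -0.93], [0.75, -0.63, 0.22]] @ diag([3.0844416651420286, 1.3272222484111351, 0.0008471471899159836]) @ [[-0.27,-0.59,-0.76], [-0.83,-0.25,0.5], [-0.48,0.77,-0.42]]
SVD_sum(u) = [[0.48, 1.03, 1.32], [-0.29, -0.64, -0.81], [-0.63, -1.37, -1.75]] + [[0.85, 0.26, -0.51], [-0.11, -0.03, 0.06], [0.69, 0.21, -0.41]] + [[0.00, -0.00, 0.00],[0.0, -0.00, 0.00],[-0.00, 0.0, -0.0]]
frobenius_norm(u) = 3.36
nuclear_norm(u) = 4.41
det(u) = 0.00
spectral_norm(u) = 3.08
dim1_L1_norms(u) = [3.43, 1.82, 3.38]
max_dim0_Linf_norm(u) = 2.16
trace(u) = -1.50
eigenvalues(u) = [1.06, -0.0, -2.56]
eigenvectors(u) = [[-0.96, -0.48, -0.29], [0.27, 0.77, 0.30], [-0.12, -0.42, 0.91]]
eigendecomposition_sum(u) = [[1.3, 0.89, 0.12],  [-0.37, -0.25, -0.03],  [0.16, 0.11, 0.01]] + [[0.0,0.0,-0.0], [-0.00,-0.0,0.0], [0.00,0.00,-0.0]] + [[0.03, 0.40, 0.69], [-0.03, -0.42, -0.72], [-0.10, -1.27, -2.17]]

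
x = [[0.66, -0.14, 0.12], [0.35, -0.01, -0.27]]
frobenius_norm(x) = 0.82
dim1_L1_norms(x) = [0.92, 0.63]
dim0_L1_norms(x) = [1.01, 0.15, 0.39]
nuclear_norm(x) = 1.06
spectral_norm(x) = 0.76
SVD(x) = [[-0.88, -0.47],[-0.47, 0.88]] @ diag([0.7582884962811451, 0.3001642157347872]) @ [[-0.99,0.17,0.03], [0.01,0.19,-0.98]]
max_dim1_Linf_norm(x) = 0.66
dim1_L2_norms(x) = [0.69, 0.44]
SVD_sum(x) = [[0.66,-0.11,-0.02], [0.35,-0.06,-0.01]] + [[-0.00,-0.03,0.14], [0.0,0.05,-0.26]]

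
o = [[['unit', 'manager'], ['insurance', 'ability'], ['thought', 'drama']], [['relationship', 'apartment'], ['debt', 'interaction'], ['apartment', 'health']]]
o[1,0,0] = 'relationship'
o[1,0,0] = 'relationship'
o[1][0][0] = 'relationship'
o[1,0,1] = 'apartment'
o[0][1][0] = 'insurance'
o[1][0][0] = 'relationship'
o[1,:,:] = [['relationship', 'apartment'], ['debt', 'interaction'], ['apartment', 'health']]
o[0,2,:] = ['thought', 'drama']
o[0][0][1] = 'manager'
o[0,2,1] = 'drama'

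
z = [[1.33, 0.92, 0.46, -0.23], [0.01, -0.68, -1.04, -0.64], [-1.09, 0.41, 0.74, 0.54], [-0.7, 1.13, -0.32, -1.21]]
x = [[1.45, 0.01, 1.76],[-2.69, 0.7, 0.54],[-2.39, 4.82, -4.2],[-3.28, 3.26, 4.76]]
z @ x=[[-0.89, 2.12, -0.19],  [6.43, -7.58, 0.97],  [-6.22, 5.60, -2.23],  [0.68, -4.7, -5.04]]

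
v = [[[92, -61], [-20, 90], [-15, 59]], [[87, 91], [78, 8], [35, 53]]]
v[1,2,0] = 35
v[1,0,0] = 87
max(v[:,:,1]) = 91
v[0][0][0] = 92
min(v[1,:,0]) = 35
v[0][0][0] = 92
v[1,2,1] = 53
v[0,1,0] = -20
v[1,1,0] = 78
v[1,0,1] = 91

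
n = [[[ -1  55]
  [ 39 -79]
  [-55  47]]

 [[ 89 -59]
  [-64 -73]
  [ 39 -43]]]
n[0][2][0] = -55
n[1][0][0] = 89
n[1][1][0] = -64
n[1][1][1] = -73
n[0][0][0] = -1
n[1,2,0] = 39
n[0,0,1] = 55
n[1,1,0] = -64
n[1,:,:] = [[89, -59], [-64, -73], [39, -43]]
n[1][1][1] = -73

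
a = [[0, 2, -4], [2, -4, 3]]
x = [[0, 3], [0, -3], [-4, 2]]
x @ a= [[6, -12, 9], [-6, 12, -9], [4, -16, 22]]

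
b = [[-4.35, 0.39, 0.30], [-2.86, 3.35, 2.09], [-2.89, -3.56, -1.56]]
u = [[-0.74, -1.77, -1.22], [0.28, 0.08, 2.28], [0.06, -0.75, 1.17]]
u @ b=[[11.81,-1.87,-2.02], [-8.04,-7.74,-3.31], [-1.50,-6.65,-3.37]]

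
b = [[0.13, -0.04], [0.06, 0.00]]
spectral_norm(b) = 0.15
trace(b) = 0.13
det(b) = 0.00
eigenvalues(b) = [0.11, 0.02]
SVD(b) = [[-0.92, -0.39], [-0.39, 0.92]] @ diag([0.14777082952411316, 0.0162413651444541]) @ [[-0.97, 0.25], [0.25, 0.97]]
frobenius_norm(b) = 0.15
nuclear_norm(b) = 0.16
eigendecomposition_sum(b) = [[0.14, -0.05], [0.08, -0.03]] + [[-0.01, 0.01], [-0.02, 0.03]]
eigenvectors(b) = [[0.87,0.35], [0.49,0.94]]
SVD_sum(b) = [[0.13, -0.03], [0.06, -0.01]] + [[-0.0,-0.01], [0.00,0.01]]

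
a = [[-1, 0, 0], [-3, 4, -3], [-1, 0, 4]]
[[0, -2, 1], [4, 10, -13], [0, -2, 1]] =a@[[0, 2, -1], [1, 4, -4], [0, 0, 0]]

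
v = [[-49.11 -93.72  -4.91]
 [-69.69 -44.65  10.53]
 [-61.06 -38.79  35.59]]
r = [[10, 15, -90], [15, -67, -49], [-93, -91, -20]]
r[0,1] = 15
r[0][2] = -90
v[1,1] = -44.65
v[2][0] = -61.06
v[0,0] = -49.11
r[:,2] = [-90, -49, -20]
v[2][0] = -61.06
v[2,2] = 35.59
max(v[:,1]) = -38.79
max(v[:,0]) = -49.11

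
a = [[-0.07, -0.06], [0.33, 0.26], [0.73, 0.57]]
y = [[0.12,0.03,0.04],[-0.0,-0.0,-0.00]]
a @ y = [[-0.01,-0.00,-0.0], [0.04,0.01,0.01], [0.09,0.02,0.03]]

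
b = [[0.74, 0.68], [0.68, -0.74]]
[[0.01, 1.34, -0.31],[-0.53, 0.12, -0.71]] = b@[[-0.35, 1.06, -0.71],[0.39, 0.81, 0.31]]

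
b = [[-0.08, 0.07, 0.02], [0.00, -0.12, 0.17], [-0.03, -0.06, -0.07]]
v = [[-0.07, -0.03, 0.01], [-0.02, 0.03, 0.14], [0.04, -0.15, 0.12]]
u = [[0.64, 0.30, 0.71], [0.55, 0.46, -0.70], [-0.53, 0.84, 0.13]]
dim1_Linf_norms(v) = [0.07, 0.14, 0.15]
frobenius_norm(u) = 1.74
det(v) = -0.00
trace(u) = 1.23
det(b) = -0.00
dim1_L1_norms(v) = [0.11, 0.19, 0.31]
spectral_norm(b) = 0.21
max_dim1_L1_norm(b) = 0.29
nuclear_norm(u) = 3.01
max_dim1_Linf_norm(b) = 0.17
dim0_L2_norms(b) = [0.09, 0.15, 0.18]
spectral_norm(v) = 0.21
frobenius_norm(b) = 0.25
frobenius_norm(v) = 0.26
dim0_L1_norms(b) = [0.11, 0.25, 0.26]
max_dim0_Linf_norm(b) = 0.17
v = u @ b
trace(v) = 0.08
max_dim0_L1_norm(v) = 0.27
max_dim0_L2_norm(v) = 0.18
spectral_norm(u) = 1.01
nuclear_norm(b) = 0.41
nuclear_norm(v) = 0.41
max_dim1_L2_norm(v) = 0.2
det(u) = 1.01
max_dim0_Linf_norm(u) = 0.84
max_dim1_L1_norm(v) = 0.31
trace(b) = -0.27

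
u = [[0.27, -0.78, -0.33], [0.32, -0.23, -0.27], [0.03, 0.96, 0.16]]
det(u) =0.003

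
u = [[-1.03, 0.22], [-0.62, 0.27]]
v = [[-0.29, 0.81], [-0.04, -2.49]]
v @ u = [[-0.20,0.15],  [1.59,-0.68]]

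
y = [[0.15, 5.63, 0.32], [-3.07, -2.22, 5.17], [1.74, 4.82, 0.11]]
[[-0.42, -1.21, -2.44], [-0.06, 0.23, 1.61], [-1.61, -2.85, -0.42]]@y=[[-0.59, -11.44, -6.66], [2.09, 6.91, 1.35], [7.78, -4.76, -15.30]]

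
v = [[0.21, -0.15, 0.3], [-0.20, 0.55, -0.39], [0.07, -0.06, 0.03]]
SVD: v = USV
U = [[-0.46,-0.88,-0.11], [0.88,-0.47,0.07], [-0.11,-0.06,0.99]]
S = [0.79, 0.18, 0.04]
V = [[-0.35, 0.71, -0.61], [-0.55, -0.69, -0.48], [0.76, -0.17, -0.63]]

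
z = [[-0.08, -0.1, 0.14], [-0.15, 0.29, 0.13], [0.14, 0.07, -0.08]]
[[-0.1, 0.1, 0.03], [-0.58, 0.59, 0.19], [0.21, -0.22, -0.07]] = z @ [[1.81, -1.83, -0.6], [-0.92, 0.93, 0.31], [-0.32, 0.32, 0.11]]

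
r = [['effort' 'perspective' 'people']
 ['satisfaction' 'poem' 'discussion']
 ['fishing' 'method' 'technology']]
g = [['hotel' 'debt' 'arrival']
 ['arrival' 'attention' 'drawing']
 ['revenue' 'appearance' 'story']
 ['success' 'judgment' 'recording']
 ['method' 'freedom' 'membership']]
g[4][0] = 'method'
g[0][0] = 'hotel'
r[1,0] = 'satisfaction'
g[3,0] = 'success'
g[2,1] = 'appearance'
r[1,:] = ['satisfaction', 'poem', 'discussion']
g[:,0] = ['hotel', 'arrival', 'revenue', 'success', 'method']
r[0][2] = 'people'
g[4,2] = 'membership'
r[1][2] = 'discussion'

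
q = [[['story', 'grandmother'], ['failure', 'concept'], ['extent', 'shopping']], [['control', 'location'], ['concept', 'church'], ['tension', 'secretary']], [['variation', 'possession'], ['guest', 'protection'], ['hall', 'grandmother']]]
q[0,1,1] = 'concept'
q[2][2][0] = 'hall'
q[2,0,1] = 'possession'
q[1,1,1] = 'church'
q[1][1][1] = 'church'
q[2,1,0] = 'guest'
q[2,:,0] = ['variation', 'guest', 'hall']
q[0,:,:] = [['story', 'grandmother'], ['failure', 'concept'], ['extent', 'shopping']]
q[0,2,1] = 'shopping'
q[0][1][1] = 'concept'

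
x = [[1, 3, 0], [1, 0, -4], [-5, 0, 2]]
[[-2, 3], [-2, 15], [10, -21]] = x @ [[-2, 3], [0, 0], [0, -3]]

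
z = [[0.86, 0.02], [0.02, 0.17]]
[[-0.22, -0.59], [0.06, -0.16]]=z@[[-0.26,  -0.67], [0.38,  -0.86]]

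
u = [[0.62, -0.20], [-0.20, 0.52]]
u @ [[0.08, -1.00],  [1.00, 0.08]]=[[-0.15, -0.64],[0.50, 0.24]]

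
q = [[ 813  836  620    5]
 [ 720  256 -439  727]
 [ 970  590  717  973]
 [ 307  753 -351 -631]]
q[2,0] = 970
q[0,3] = 5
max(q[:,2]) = 717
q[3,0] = 307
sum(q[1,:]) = 1264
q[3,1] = 753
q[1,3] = 727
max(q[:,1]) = 836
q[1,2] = -439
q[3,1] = 753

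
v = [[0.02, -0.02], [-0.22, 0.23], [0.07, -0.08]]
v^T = [[0.02, -0.22, 0.07],[-0.02, 0.23, -0.08]]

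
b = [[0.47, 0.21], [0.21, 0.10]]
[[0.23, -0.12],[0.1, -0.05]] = b @ [[0.77, -0.41], [-0.63, 0.33]]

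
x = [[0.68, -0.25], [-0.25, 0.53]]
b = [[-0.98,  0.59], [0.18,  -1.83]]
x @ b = [[-0.71, 0.86], [0.34, -1.12]]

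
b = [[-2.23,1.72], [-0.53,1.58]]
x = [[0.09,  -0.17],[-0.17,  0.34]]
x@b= [[-0.11, -0.11], [0.2, 0.24]]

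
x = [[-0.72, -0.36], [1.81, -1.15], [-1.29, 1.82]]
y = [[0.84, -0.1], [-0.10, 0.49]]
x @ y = [[-0.57, -0.1],  [1.64, -0.74],  [-1.27, 1.02]]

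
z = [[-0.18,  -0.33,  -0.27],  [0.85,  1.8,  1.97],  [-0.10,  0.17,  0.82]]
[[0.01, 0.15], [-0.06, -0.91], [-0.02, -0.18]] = z@[[0.02,  -0.45], [-0.03,  0.0], [-0.01,  -0.27]]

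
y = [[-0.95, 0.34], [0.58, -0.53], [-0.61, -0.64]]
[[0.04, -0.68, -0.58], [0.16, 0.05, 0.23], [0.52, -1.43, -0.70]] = y @[[-0.25, 1.13, 0.75],  [-0.57, 1.15, 0.38]]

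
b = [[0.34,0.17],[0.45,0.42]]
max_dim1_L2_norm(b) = 0.62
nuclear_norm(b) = 0.81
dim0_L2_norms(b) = [0.56, 0.45]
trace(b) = 0.76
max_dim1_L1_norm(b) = 0.87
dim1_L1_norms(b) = [0.51, 0.87]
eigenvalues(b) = [0.1, 0.66]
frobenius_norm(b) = 0.72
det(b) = 0.07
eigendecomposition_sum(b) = [[0.06,-0.03], [-0.08,0.04]] + [[0.28, 0.20],  [0.53, 0.38]]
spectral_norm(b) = 0.72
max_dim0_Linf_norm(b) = 0.45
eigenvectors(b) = [[-0.58, -0.47], [0.82, -0.88]]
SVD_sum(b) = [[0.29, 0.23],[0.48, 0.38]] + [[0.05, -0.06], [-0.03, 0.04]]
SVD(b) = [[-0.52, -0.86], [-0.86, 0.52]] @ diag([0.7175391267880875, 0.09239914246457603]) @ [[-0.78, -0.62],[-0.62, 0.78]]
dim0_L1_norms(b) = [0.79, 0.59]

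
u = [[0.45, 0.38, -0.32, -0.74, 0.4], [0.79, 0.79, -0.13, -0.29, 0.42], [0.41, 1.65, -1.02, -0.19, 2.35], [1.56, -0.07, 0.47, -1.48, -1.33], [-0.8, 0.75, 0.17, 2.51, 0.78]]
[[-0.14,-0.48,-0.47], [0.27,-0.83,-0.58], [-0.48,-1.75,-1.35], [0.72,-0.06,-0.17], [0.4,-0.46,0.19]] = u @ [[0.18,-0.27,-0.36], [0.47,-0.73,-0.10], [0.54,0.39,-0.02], [0.14,-0.07,0.13], [-0.32,-0.02,-0.44]]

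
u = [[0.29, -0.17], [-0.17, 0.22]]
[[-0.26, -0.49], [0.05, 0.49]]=u@ [[-1.42, -0.72],[-0.89, 1.68]]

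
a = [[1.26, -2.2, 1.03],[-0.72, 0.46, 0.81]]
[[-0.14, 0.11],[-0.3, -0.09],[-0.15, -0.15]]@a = [[-0.26, 0.36, -0.06], [-0.31, 0.62, -0.38], [-0.08, 0.26, -0.28]]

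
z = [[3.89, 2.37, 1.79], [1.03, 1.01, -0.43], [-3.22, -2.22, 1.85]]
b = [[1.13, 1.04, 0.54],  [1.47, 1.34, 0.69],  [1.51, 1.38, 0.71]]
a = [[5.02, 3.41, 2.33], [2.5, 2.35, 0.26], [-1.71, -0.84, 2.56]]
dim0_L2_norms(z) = [5.15, 3.4, 2.61]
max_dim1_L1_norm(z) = 8.05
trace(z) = 6.75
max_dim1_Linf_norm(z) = 3.89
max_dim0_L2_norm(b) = 2.39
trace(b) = 3.18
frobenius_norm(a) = 8.02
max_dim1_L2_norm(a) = 6.5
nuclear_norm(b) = 3.44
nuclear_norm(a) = 11.02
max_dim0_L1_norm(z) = 8.14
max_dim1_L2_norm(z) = 4.89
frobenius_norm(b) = 3.43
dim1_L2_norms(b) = [1.63, 2.11, 2.17]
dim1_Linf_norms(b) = [1.13, 1.47, 1.51]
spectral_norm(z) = 6.17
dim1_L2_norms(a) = [6.5, 3.44, 3.19]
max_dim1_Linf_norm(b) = 1.51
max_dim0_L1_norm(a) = 9.23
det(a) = 12.43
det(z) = 4.05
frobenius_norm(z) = 6.70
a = b + z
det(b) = 0.00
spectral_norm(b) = 3.43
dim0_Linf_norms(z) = [3.89, 2.37, 1.85]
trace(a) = 9.93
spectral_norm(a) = 7.37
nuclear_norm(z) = 9.04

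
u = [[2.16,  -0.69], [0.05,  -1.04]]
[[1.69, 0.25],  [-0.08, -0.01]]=u @ [[0.82, 0.12], [0.12, 0.02]]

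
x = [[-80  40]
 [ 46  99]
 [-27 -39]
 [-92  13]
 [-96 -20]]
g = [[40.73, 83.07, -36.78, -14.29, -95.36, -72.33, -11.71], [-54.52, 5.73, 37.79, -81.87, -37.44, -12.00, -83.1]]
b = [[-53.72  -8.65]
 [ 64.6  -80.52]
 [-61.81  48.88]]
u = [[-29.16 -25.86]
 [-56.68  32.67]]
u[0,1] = -25.86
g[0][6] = -11.71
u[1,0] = -56.68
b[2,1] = 48.88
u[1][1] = 32.67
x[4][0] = -96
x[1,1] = 99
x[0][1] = 40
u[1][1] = 32.67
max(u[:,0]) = -29.16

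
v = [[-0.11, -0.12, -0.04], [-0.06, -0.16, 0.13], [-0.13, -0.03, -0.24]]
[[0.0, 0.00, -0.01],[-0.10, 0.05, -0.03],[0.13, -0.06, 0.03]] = v @ [[0.13, 0.0, 0.9], [0.07, -0.1, -0.57], [-0.64, 0.28, -0.55]]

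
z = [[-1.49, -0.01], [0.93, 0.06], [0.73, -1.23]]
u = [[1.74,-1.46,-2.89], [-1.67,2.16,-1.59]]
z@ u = [[-2.58, 2.15, 4.32], [1.52, -1.23, -2.78], [3.32, -3.72, -0.15]]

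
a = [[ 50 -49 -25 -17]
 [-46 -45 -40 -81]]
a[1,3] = -81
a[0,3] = -17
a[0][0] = 50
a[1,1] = -45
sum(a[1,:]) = -212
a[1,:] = [-46, -45, -40, -81]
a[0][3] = -17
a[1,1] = -45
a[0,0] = 50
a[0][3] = -17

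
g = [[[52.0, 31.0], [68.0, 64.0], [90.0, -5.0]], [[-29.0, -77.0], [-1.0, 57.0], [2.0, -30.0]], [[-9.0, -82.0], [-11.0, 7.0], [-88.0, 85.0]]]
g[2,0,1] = -82.0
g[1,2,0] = 2.0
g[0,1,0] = 68.0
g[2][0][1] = -82.0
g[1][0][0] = -29.0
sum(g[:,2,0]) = 4.0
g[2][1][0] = -11.0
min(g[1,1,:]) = -1.0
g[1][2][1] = -30.0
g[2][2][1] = 85.0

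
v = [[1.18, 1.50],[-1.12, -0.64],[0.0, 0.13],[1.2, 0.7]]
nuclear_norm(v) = 3.16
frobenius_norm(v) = 2.69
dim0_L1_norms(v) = [3.5, 2.97]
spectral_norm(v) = 2.64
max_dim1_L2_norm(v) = 1.91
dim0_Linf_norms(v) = [1.2, 1.5]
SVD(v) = [[-0.71,-0.69], [0.48,-0.49], [-0.03,-0.19], [-0.52,0.50]] @ diag([2.642938196555749, 0.517858754089032]) @ [[-0.75, -0.66],  [0.66, -0.75]]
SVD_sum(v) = [[1.41, 1.23], [-0.95, -0.83], [0.06, 0.06], [1.03, 0.90]] + [[-0.23, 0.27], [-0.17, 0.19], [-0.06, 0.07], [0.17, -0.2]]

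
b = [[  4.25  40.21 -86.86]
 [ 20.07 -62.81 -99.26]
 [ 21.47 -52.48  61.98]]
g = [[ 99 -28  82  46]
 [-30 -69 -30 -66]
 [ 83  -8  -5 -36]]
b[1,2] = -99.26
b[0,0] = 4.25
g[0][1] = -28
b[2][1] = -52.48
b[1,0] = 20.07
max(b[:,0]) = 21.47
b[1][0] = 20.07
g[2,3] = -36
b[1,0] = 20.07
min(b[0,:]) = -86.86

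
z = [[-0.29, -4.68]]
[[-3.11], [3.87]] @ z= [[0.9,14.55],[-1.12,-18.11]]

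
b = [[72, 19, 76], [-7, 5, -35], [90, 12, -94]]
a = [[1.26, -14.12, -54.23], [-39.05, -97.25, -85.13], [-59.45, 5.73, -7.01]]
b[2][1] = 12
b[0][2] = 76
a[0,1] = -14.12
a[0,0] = 1.26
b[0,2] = 76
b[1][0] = -7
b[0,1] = 19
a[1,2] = -85.13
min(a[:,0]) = -59.45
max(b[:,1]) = 19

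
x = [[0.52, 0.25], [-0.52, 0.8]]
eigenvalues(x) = [(0.66+0.33j), (0.66-0.33j)]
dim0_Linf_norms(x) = [0.52, 0.8]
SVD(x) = [[-0.12, 0.99], [0.99, 0.12]] @ diag([0.9585709228075066, 0.5695979160319721]) @ [[-0.6, 0.8],[0.8, 0.6]]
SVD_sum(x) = [[0.07, -0.09], [-0.57, 0.76]] + [[0.45,0.34], [0.05,0.04]]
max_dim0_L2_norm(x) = 0.84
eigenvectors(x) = [[(-0.22+0.53j), (-0.22-0.53j)], [(-0.82+0j), -0.82-0.00j]]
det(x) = 0.55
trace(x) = 1.32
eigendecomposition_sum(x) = [[0.26+0.31j, (0.12-0.25j)], [-0.26+0.52j, 0.40+0.03j]] + [[0.26-0.31j, 0.12+0.25j], [(-0.26-0.52j), 0.40-0.03j]]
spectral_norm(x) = 0.96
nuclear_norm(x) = 1.53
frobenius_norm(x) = 1.12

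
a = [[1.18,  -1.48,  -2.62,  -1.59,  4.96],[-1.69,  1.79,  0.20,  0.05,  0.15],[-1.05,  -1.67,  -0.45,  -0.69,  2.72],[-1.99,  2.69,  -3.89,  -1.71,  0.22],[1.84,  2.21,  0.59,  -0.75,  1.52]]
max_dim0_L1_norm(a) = 9.84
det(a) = 113.29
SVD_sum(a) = [[0.19, -0.64, -3.07, -1.94, 4.67], [-0.01, 0.03, 0.13, 0.08, -0.19], [0.09, -0.29, -1.41, -0.89, 2.15], [0.08, -0.25, -1.23, -0.78, 1.87], [0.03, -0.1, -0.49, -0.31, 0.75]] + [[0.59, -0.94, 0.66, 0.25, 0.38], [-0.78, 1.25, -0.87, -0.33, -0.51], [0.48, -0.77, 0.53, 0.2, 0.31], [-2.08, 3.32, -2.31, -0.86, -1.34], [-0.07, 0.11, -0.08, -0.03, -0.04]] + [[0.16, 0.16, 0.07, -0.02, 0.05], [0.1, 0.1, 0.04, -0.02, 0.03], [-0.85, -0.86, -0.36, 0.13, -0.26], [-0.26, -0.26, -0.11, 0.04, -0.08], [2.12, 2.13, 0.89, -0.32, 0.66]] + [[0.23, -0.09, -0.22, -0.03, -0.18], [-1.01, 0.38, 0.96, 0.11, 0.77], [-0.75, 0.28, 0.72, 0.08, 0.58], [0.28, -0.10, -0.27, -0.03, -0.21], [-0.24, 0.09, 0.23, 0.03, 0.18]] + [[0.01, 0.03, -0.05, 0.15, 0.04], [0.01, 0.03, -0.06, 0.20, 0.05], [-0.01, -0.03, 0.07, -0.21, -0.05], [-0.00, -0.01, 0.02, -0.08, -0.02], [-0.01, -0.02, 0.04, -0.12, -0.03]]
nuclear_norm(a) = 18.56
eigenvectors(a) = [[0.52, -0.01, 0.67, 0.06, -0.25],[0.12, 0.02, -0.39, 0.34, 0.60],[0.38, 0.07, 0.22, -0.44, -0.2],[0.74, -0.96, -0.51, 0.82, 0.7],[-0.14, -0.26, 0.29, 0.13, 0.23]]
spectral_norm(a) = 7.04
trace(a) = 2.33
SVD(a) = [[-0.85, 0.25, -0.07, 0.17, -0.43], [0.04, -0.33, -0.04, -0.76, -0.56], [-0.39, 0.2, 0.37, -0.57, 0.59], [-0.34, -0.88, 0.11, 0.21, 0.21], [-0.14, -0.03, -0.92, -0.18, 0.32]] @ diag([7.044204663769343, 5.4481775784090045, 3.50793782744086, 2.1684813381051145, 0.38807552634893167]) @ [[-0.03,0.11,0.52,0.33,-0.78], [0.43,-0.69,0.48,0.18,0.28], [-0.66,-0.66,-0.28,0.1,-0.20], [0.61,-0.23,-0.59,-0.07,-0.47], [-0.04,-0.15,0.29,-0.92,-0.21]]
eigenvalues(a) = [-4.73, -1.45, 4.54, 1.43, 2.54]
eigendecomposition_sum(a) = [[-1.55, -1.23, -1.81, -0.69, 2.07], [-0.36, -0.29, -0.42, -0.16, 0.48], [-1.15, -0.91, -1.34, -0.51, 1.53], [-2.21, -1.75, -2.57, -0.99, 2.95], [0.43, 0.34, 0.5, 0.19, -0.57]] + [[0.01, 0.02, -0.01, -0.01, -0.02], [-0.02, -0.04, 0.01, 0.02, 0.03], [-0.08, -0.14, 0.05, 0.08, 0.1], [1.20, 2.06, -0.69, -1.09, -1.40], [0.33, 0.56, -0.19, -0.3, -0.38]] + [[2.41, 0.78, 0.09, -1.09, 3.99], [-1.40, -0.45, -0.05, 0.63, -2.31], [0.78, 0.25, 0.03, -0.36, 1.3], [-1.82, -0.59, -0.07, 0.83, -3.01], [1.05, 0.34, 0.04, -0.48, 1.74]] + [[0.10, 0.0, -0.18, 0.01, -0.08], [0.6, 0.01, -1.08, 0.05, -0.48], [-0.77, -0.01, 1.40, -0.06, 0.61], [1.42, 0.02, -2.57, 0.11, -1.13], [0.23, 0.0, -0.42, 0.02, -0.18]] + [[0.21, -1.06, -0.72, 0.2, -1.01], [-0.51, 2.56, 1.74, -0.49, 2.43], [0.17, -0.86, -0.59, 0.17, -0.82], [-0.59, 2.96, 2.01, -0.57, 2.81], [-0.19, 0.97, 0.66, -0.19, 0.92]]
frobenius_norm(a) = 9.82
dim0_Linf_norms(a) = [1.99, 2.69, 3.89, 1.71, 4.96]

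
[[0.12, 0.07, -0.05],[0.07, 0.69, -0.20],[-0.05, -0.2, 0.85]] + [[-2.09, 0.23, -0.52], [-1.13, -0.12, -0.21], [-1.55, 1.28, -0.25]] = [[-1.97, 0.30, -0.57], [-1.06, 0.57, -0.41], [-1.6, 1.08, 0.60]]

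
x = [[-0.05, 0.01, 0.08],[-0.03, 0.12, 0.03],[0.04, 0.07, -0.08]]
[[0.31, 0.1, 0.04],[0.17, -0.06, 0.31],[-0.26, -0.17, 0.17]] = x @ [[-2.92, 0.9, 0.65], [0.21, -0.78, 2.59], [1.99, 1.94, 0.52]]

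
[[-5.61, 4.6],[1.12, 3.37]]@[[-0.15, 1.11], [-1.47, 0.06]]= [[-5.92, -5.95],[-5.12, 1.45]]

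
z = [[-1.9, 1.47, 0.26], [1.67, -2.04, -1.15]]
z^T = [[-1.90, 1.67], [1.47, -2.04], [0.26, -1.15]]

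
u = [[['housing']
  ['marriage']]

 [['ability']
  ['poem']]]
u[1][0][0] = 'ability'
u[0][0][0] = 'housing'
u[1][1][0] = 'poem'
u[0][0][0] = 'housing'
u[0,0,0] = 'housing'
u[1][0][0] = 'ability'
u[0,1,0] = 'marriage'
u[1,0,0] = 'ability'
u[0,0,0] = 'housing'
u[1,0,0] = 'ability'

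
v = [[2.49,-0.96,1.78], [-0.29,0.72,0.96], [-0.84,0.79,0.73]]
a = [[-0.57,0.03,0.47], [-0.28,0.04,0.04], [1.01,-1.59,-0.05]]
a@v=[[-1.82, 0.94, -0.64],[-0.74, 0.33, -0.43],[3.02, -2.15, 0.23]]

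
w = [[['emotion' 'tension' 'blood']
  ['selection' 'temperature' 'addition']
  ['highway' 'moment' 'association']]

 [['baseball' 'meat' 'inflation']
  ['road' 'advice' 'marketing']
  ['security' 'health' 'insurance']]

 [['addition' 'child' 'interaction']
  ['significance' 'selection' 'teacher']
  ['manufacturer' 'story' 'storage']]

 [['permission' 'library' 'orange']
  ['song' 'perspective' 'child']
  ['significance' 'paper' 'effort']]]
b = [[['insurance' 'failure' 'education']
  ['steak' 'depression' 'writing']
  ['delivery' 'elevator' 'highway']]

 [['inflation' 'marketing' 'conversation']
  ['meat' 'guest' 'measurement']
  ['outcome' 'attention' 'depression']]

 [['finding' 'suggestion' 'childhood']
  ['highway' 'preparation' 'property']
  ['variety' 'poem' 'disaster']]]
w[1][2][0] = 'security'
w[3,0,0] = 'permission'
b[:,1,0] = ['steak', 'meat', 'highway']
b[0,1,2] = 'writing'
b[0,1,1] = 'depression'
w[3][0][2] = 'orange'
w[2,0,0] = 'addition'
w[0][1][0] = 'selection'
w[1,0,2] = 'inflation'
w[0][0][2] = 'blood'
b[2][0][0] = 'finding'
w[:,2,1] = ['moment', 'health', 'story', 'paper']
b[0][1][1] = 'depression'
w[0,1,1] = 'temperature'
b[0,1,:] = ['steak', 'depression', 'writing']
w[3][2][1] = 'paper'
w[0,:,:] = [['emotion', 'tension', 'blood'], ['selection', 'temperature', 'addition'], ['highway', 'moment', 'association']]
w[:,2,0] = ['highway', 'security', 'manufacturer', 'significance']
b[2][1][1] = 'preparation'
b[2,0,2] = 'childhood'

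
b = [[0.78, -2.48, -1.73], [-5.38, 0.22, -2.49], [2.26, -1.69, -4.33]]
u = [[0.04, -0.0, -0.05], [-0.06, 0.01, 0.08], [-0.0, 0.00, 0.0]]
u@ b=[[-0.08, -0.01, 0.15], [0.08, 0.02, -0.27], [0.00, 0.0, 0.0]]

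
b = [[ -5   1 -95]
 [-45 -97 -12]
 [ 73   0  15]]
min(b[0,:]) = -95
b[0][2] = -95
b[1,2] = -12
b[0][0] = -5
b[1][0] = -45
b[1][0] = -45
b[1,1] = -97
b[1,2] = -12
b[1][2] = -12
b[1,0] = -45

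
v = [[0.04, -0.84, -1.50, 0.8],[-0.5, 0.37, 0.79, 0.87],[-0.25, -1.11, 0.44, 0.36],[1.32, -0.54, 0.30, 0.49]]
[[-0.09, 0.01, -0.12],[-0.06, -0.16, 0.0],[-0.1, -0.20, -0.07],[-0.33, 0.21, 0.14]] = v @[[-0.16, 0.22, 0.12], [0.06, 0.09, 0.06], [-0.05, -0.07, 0.05], [-0.14, -0.03, -0.00]]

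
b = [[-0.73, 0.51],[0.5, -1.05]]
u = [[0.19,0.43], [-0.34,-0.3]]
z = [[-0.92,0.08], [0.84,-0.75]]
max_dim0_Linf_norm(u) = 0.43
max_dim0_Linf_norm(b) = 1.05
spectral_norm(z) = 1.39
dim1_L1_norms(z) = [1.0, 1.59]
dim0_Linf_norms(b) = [0.73, 1.05]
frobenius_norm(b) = 1.46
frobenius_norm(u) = 0.65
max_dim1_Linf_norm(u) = 0.43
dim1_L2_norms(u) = [0.47, 0.45]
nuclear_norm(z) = 1.83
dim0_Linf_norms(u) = [0.34, 0.43]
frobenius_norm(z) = 1.46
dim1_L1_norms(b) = [1.24, 1.55]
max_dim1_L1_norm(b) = 1.55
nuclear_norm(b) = 1.78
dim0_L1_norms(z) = [1.76, 0.83]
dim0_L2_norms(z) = [1.25, 0.75]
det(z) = 0.62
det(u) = 0.09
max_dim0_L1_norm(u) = 0.73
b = u + z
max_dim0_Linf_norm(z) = 0.92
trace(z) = -1.67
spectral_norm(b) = 1.42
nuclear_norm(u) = 0.78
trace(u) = -0.11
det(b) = 0.51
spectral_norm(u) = 0.64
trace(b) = -1.78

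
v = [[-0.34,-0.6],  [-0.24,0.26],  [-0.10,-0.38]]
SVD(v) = [[0.85,  0.29],[-0.19,  0.95],[0.49,  -0.13]] @ diag([0.8014143249464254, 0.33605814938886014]) @ [[-0.36,  -0.93], [-0.93,  0.36]]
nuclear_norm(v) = 1.14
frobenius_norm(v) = 0.87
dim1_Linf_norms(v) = [0.6, 0.26, 0.38]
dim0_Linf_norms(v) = [0.34, 0.6]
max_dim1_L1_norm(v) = 0.94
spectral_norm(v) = 0.80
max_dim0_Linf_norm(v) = 0.6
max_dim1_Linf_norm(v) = 0.6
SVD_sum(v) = [[-0.25, -0.64], [0.06, 0.14], [-0.14, -0.36]] + [[-0.09, 0.04],[-0.30, 0.12],[0.04, -0.02]]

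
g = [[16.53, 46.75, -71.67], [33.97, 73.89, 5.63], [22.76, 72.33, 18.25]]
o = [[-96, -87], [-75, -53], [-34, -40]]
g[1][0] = 33.97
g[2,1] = 72.33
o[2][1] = -40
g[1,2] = 5.63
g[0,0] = 16.53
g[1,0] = 33.97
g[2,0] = 22.76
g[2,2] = 18.25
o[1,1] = -53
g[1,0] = 33.97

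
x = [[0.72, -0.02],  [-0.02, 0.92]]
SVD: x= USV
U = [[-0.1,1.0],[1.0,0.1]]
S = [0.92, 0.72]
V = [[-0.10,1.0], [1.0,0.10]]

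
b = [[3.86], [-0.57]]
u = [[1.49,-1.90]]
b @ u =[[5.75, -7.33], [-0.85, 1.08]]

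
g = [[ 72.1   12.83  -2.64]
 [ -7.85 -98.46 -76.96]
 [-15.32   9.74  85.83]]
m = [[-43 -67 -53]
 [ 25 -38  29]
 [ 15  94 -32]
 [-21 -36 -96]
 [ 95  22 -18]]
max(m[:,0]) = 95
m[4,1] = 22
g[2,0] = -15.32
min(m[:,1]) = -67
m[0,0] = -43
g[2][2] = 85.83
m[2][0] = 15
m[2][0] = 15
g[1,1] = -98.46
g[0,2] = -2.64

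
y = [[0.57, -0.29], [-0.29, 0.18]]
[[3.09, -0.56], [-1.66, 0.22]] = y @ [[3.99, -1.96], [-2.81, -1.93]]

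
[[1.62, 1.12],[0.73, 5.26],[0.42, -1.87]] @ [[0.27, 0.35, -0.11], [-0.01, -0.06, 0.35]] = [[0.43,0.5,0.21], [0.14,-0.06,1.76], [0.13,0.26,-0.7]]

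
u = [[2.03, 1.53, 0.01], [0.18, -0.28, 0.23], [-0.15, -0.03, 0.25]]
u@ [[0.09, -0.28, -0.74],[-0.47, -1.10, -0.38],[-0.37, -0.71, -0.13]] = [[-0.54, -2.26, -2.08], [0.06, 0.09, -0.06], [-0.09, -0.10, 0.09]]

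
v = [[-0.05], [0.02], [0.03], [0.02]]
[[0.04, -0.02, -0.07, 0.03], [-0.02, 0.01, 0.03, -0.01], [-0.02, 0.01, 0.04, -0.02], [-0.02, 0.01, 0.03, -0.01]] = v@ [[-0.8, 0.36, 1.47, -0.64]]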